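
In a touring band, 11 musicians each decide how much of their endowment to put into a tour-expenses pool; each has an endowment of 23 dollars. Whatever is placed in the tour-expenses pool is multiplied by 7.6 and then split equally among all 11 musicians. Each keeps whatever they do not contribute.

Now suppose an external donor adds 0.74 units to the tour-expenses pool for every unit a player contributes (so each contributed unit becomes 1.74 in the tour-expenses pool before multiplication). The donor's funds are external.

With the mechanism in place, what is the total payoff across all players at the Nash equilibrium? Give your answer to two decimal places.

With the mechanism, a contributed unit returns 7.6 × 1.74 / 11 = 1.2022 per unit of net cost to the contributor — now above 1 — so contributing fully is weakly dominant for every player.
So the Nash equilibrium is full contribution by all 11; the group earns 7.6 × 1.74 × 253 = 3345.67.

3345.67 dollars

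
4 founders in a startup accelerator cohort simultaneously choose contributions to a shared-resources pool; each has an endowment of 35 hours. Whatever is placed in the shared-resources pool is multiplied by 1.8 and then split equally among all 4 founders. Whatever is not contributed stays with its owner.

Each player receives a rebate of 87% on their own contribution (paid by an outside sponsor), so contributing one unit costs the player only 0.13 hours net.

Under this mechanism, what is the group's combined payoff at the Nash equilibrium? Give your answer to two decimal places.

373.80 hours

With the mechanism, a contributed unit returns (1.8/4) / 0.13 = 3.4615 per unit of net cost to the contributor — now above 1 — so contributing fully is weakly dominant for every player.
At the Nash equilibrium everyone contributes 35. Group total payoff = 4 × (35 × 0.87 + 1.8 × 35) = 373.80.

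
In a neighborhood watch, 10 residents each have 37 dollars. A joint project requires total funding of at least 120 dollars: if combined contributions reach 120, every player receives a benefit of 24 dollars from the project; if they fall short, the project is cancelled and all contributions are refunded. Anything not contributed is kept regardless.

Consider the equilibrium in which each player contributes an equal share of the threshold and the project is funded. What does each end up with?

49 dollars

Equal share of the threshold: 120/10 = 12.
At this profile no one gains by cutting their contribution: any cut drops the total below 120, the project is cancelled, contributions are refunded, and the deviator ends with 37, which is less than 37 − 12 + 24 = 49. Contributing more than 12 just wastes the excess. So contributing exactly 12 is a best response.
Each player's payoff: 37 − 12 + 24 = 49.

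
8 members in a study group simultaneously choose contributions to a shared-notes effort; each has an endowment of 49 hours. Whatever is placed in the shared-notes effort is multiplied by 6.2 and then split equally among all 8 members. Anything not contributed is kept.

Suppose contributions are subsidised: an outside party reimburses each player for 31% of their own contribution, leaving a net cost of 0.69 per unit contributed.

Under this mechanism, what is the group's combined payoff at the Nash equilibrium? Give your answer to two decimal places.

2551.92 hours

Under the mechanism each unit contributed yields (6.2/8) / 0.69 = 1.1232 back to its contributor per unit of net cost, which exceeds 1, making full contribution the dominant choice for everyone.
So the Nash equilibrium is full contribution by all 8; the group earns 8 × (49 × 0.31 + 6.2 × 49) = 2551.92.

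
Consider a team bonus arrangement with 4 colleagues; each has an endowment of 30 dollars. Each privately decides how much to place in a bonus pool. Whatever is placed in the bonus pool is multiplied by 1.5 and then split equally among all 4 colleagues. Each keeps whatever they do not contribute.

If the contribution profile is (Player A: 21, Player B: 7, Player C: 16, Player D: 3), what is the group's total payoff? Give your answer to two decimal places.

Total contributed: 21 + 7 + 16 + 3 = 47; total kept: 4 × 30 − 47 = 73.
The bonus pool pays out 1.5 × 47 = 70.50 in aggregate.
Group total = 73 + 70.50 = 143.50.

143.50 dollars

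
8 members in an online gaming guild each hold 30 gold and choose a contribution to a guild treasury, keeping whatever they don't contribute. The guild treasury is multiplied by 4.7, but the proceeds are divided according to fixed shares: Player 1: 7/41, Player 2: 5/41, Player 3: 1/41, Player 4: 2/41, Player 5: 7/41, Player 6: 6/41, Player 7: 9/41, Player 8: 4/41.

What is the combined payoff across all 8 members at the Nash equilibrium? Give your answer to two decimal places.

351.00 gold

A player with share s gets back 4.7·s per unit contributed, so full contribution is dominant for anyone with s > 1/4.7 = 0.2128 and zero contribution is dominant for anyone below.
Player 7 alone (share 9/41) is above the threshold, contributing 30; the remaining 7 contribute 0. Total contributed: 30.
The guild treasury pays out 4.7 × 30 = 141.00 in total (split across the unequal shares, but the aggregate is all that matters for the group sum).
The 7 free-riders keep 30 each, adding 210. Group total = 210 + 141.00 = 351.00.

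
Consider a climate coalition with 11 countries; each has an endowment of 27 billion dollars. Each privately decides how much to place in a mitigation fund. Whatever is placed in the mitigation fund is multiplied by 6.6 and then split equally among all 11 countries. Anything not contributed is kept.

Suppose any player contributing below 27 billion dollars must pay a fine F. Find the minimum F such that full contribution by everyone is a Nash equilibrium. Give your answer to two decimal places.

10.80 billion dollars

Given the others contribute fully, the best deviation is to contribute 0 (any partial contribution still incurs the fine and gives up units whose private return 0.6000 is below 1).
Deviating from 27 to 0 saves 27 billion dollars but forfeits the deviator's share of the drop in the mitigation fund: 6.6/11 × 27 = 16.20.
So the deviation gain is 27 − 16.20 = 10.80, and the fine must be at least 10.80 billion dollars to wipe it out.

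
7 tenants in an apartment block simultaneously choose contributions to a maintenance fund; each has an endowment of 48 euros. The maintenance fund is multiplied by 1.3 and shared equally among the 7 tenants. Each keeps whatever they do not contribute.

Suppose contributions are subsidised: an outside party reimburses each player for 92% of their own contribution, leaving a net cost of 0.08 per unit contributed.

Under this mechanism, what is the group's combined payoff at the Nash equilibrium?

With the mechanism, a contributed unit returns (1.3/7) / 0.08 = 2.3214 per unit of net cost to the contributor — now above 1 — so contributing fully is weakly dominant for every player.
At the Nash equilibrium everyone contributes 48. Group total payoff = 7 × (48 × 0.92 + 1.3 × 48) = 745.92.

745.92 euros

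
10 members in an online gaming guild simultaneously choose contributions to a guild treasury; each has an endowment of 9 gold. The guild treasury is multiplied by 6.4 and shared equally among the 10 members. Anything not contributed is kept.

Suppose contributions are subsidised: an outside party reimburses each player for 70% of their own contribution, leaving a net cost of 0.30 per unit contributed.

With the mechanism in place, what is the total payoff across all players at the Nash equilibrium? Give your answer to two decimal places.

With the mechanism, a contributed unit returns (6.4/10) / 0.30 = 2.1333 per unit of net cost to the contributor — now above 1 — so contributing fully is weakly dominant for every player.
So the Nash equilibrium is full contribution by all 10; the group earns 10 × (9 × 0.70 + 6.4 × 9) = 639.00.

639.00 gold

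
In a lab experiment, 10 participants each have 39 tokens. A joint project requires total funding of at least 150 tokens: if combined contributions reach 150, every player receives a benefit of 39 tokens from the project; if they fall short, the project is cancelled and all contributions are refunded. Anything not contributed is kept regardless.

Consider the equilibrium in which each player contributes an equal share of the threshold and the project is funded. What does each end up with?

63 tokens

Equal share of the threshold: 150/10 = 15.
At this profile no one gains by cutting their contribution: any cut drops the total below 150, the project is cancelled, contributions are refunded, and the deviator ends with 39, which is less than 39 − 15 + 39 = 63. Contributing more than 15 just wastes the excess. So contributing exactly 15 is a best response.
Each player's payoff: 39 − 15 + 39 = 63.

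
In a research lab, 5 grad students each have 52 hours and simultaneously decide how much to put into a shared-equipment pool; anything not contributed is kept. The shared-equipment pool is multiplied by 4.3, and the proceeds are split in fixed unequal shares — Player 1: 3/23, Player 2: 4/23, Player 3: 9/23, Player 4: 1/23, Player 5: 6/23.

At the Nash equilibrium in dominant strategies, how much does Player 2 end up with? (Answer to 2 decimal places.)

For player j, contributing a unit is worthwhile iff 4.3 × (j's share) ≥ 1, i.e. iff j's share is at least 0.2326.
Player 3 and Player 5 are above the threshold, contributing 52 each; the remaining 3 contribute 0. Total contributed: 104.
Player 2 keeps 52 and receives 4.3 × 104 × 4/23 = 77.77 from the shared-equipment pool, for a payoff of 129.77.

129.77 hours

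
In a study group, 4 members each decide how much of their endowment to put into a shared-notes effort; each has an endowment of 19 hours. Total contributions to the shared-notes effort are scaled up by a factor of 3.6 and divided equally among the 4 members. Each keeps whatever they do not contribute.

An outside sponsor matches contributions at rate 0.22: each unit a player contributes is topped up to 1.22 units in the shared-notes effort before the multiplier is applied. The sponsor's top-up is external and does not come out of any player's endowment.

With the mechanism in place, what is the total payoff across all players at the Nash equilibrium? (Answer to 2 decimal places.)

The effective private return per unit is now 3.6 × 1.22 / 4 = 1.0980 > 1, so every player's dominant strategy flips to full contribution.
At the Nash equilibrium everyone contributes 19. Group total payoff = 3.6 × 1.22 × 76 = 333.79.

333.79 hours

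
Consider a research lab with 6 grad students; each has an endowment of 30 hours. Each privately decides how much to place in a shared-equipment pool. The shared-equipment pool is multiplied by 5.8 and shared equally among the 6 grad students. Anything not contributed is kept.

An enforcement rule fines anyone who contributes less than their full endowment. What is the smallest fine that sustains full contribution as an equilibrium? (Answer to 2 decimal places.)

1.00 hours

Given the others contribute fully, the best deviation is to contribute 0 (any partial contribution still incurs the fine and gives up units whose private return 0.9667 is below 1).
Deviating from 30 to 0 saves 30 hours but forfeits the deviator's share of the drop in the shared-equipment pool: 5.8/6 × 30 = 29.00.
So the deviation gain is 30 − 29.00 = 1.00, and the fine must be at least 1.00 hours to wipe it out.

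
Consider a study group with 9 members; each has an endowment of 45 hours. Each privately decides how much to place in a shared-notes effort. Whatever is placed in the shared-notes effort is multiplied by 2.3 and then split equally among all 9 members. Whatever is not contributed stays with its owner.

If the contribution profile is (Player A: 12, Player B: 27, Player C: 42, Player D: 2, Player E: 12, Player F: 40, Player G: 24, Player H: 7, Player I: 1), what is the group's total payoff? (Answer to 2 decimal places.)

Total contributed: 12 + 27 + 42 + 2 + 12 + 40 + 24 + 7 + 1 = 167; total kept: 9 × 45 − 167 = 238.
The shared-notes effort pays out 2.3 × 167 = 384.10 in aggregate.
Group total = 238 + 384.10 = 622.10.

622.10 hours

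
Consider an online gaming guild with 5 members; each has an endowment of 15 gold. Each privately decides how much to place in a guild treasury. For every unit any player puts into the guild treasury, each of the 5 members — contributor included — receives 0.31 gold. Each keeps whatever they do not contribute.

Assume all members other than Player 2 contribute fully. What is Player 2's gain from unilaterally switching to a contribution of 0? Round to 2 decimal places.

10.35 gold

Switching from a contribution of 15 to 0 lets Player 2 keep an extra 15 gold, but lowers the guild treasury by 15, which costs Player 2 their own share of that drop: 0.31 × 15 = 4.65.
Net gain = 15 − 4.65 = 10.35. The private return per contributed unit (0.31) is below 1, so free-riding is indeed the best response regardless of what the others do.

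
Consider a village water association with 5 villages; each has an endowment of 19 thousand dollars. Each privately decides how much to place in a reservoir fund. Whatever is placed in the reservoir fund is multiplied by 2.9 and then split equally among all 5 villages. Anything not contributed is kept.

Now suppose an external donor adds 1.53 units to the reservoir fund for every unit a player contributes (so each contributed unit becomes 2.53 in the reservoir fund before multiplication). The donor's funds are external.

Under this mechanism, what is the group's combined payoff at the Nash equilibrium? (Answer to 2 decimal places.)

697.02 thousand dollars

Under the mechanism each unit contributed yields 2.9 × 2.53 / 5 = 1.4674 back to its contributor per unit of net cost, which exceeds 1, making full contribution the dominant choice for everyone.
At the Nash equilibrium everyone contributes 19. Group total payoff = 2.9 × 2.53 × 95 = 697.02.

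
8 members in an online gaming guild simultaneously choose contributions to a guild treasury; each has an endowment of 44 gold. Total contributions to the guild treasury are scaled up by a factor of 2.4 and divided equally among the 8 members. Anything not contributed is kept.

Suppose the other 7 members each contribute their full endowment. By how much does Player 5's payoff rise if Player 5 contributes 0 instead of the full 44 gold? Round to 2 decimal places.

30.80 gold

Switching from a contribution of 44 to 0 lets Player 5 keep an extra 44 gold, but lowers the guild treasury by 44, which costs Player 5 their own share of that drop: 2.4/8 × 44 = 13.20.
Net gain = 44 − 13.20 = 30.80. The private return per contributed unit (0.3000) is below 1, so free-riding is indeed the best response regardless of what the others do.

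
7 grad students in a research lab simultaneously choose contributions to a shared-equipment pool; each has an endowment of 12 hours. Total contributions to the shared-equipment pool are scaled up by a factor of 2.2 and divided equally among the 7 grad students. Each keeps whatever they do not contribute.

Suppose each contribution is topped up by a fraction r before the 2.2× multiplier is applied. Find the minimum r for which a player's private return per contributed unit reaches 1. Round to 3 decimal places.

With matching at rate r, one contributed unit becomes (1 + r) in the shared-equipment pool and returns 2.2 × (1 + r) / 7 to the contributor.
Setting this equal to 1: 1 + r = 7/2.2 = 3.1818.
So the minimum matching rate is r = 3.1818 − 1 = 2.182.

2.182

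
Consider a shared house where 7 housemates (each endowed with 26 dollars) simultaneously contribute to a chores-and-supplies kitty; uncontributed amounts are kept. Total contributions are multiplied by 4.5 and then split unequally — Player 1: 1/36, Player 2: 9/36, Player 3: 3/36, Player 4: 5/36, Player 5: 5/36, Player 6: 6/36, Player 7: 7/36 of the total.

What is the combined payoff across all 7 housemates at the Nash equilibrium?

A player with share s gets back 4.5·s per unit contributed, so full contribution is dominant for anyone with s > 1/4.5 = 0.2222 and zero contribution is dominant for anyone below.
Player 2 alone (share 9/36) is above the threshold, contributing 26; the remaining 6 contribute 0. Total contributed: 26.
The chores-and-supplies kitty pays out 4.5 × 26 = 117.00 in total (split across the unequal shares, but the aggregate is all that matters for the group sum).
The 6 free-riders keep 26 each, adding 156. Group total = 156 + 117.00 = 273.00.

273.00 dollars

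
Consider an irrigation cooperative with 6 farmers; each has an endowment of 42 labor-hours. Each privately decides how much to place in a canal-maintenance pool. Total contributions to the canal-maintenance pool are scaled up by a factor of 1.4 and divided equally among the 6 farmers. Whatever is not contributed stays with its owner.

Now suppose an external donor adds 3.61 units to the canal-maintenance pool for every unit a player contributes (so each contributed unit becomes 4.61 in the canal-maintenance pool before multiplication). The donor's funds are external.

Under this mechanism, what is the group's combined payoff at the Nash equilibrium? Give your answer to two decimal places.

1626.41 labor-hours

With the mechanism, a contributed unit returns 1.4 × 4.61 / 6 = 1.0757 per unit of net cost to the contributor — now above 1 — so contributing fully is weakly dominant for every player.
At the Nash equilibrium everyone contributes 42. Group total payoff = 1.4 × 4.61 × 252 = 1626.41.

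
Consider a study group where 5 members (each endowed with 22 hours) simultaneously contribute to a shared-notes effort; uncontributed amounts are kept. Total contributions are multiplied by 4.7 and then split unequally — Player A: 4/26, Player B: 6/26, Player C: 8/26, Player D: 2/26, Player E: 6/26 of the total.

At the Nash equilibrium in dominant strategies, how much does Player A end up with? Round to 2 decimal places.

69.72 hours

Each unit j contributes comes back to j as 4.7 × (j's share), so j prefers to contribute only if that share exceeds 1/4.7 = 0.2128; otherwise keeping the unit dominates.
Player B, Player C and Player E are above the threshold, contributing 22 each; the remaining 2 contribute 0. Total contributed: 66.
Player A keeps 22 and receives 4.7 × 66 × 4/26 = 47.72 from the shared-notes effort, for a payoff of 69.72.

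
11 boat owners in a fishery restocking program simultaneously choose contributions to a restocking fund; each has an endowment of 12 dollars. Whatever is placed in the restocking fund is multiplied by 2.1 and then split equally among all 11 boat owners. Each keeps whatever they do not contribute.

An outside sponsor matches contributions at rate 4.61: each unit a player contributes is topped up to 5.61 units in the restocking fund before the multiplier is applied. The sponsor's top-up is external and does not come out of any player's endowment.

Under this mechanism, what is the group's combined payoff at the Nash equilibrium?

1555.09 dollars

The effective private return per unit is now 2.1 × 5.61 / 11 = 1.0710 > 1, so every player's dominant strategy flips to full contribution.
So the Nash equilibrium is full contribution by all 11; the group earns 2.1 × 5.61 × 132 = 1555.09.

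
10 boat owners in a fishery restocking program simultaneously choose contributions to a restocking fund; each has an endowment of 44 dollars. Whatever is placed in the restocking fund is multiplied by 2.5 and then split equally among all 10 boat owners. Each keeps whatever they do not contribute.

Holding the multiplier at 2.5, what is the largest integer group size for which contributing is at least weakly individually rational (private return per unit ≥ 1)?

Private return per unit is 2.5/(group size), which is ≥ 1 whenever the group size is ≤ 2.5.
The largest such integer is 2.

2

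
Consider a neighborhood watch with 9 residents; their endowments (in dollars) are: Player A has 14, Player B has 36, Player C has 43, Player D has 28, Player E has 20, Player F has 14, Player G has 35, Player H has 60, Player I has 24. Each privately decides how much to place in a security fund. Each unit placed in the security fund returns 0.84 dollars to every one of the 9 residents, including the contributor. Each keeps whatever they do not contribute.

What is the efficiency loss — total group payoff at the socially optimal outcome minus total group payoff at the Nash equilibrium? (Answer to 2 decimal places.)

The private return per contributed unit is 0.84 < 1 for everyone, so the Nash equilibrium is zero contribution and the group total is Σ E_j = 14 + 36 + 43 + 28 + 20 + 14 + 35 + 60 + 24 = 274.
Each contributed unit returns 7.560 to the group, so the social optimum is full contribution by everyone: group total = 7.560 × 274 = 2071.44.
Efficiency loss = (7.560 − 1) × 274 = 1797.44.

1797.44 dollars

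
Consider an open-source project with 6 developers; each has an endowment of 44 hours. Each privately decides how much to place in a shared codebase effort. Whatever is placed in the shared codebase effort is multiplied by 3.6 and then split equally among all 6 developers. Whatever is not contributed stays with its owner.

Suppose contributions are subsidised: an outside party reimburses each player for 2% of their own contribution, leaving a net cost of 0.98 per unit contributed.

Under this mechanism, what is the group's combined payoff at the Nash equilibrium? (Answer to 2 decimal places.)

264.00 hours

With the mechanism, a contributed unit returns (3.6/6) / 0.98 = 0.6122 per unit of net cost — still below 1 — so contributing 0 remains dominant for every player.
Everyone keeps their endowment and the group total is 6 × 44 = 264.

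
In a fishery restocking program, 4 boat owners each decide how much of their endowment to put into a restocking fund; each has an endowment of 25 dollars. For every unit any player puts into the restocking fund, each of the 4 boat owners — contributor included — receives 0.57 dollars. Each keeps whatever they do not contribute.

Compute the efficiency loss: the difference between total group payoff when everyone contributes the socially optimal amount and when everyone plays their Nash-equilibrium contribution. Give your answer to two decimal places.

128.00 dollars

The private return per contributed unit is 0.57 < 1, so contributing 0 is dominant for every player. At the Nash equilibrium everyone keeps their 25, and the group total is 4 × 25 = 100.
Each contributed unit returns 2.280 to the group as a whole (0.57 to each of 4 players), which exceeds 1, so the social optimum is full contribution: group total = 2.280 × 100 = 228.00.
Efficiency loss = 228.00 − 100 = 128.00.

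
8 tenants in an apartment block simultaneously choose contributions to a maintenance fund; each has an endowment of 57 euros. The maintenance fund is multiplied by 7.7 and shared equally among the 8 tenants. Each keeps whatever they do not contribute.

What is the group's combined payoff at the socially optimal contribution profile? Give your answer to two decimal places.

Each contributed unit returns 7.700 to the group as a whole (0.9625 to each of 8 players), which exceeds 1, so the social optimum is full contribution: group total = 7.700 × 456 = 3511.20.

3511.20 euros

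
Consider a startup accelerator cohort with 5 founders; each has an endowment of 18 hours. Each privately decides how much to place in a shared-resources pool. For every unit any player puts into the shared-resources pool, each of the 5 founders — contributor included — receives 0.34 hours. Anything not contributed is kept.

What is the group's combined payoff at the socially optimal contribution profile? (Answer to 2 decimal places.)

153.00 hours

Each contributed unit returns 1.700 to the group as a whole (0.34 to each of 5 players), which exceeds 1, so the social optimum is full contribution: group total = 1.700 × 90 = 153.00.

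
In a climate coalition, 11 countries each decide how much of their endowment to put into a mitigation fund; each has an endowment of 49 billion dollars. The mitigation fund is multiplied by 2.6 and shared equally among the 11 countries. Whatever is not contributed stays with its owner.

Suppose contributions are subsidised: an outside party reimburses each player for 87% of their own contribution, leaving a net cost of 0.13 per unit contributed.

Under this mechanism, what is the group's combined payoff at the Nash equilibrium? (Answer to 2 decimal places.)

1870.33 billion dollars

The effective private return per unit is now (2.6/11) / 0.13 = 1.8182 > 1, so every player's dominant strategy flips to full contribution.
At the Nash equilibrium everyone contributes 49. Group total payoff = 11 × (49 × 0.87 + 2.6 × 49) = 1870.33.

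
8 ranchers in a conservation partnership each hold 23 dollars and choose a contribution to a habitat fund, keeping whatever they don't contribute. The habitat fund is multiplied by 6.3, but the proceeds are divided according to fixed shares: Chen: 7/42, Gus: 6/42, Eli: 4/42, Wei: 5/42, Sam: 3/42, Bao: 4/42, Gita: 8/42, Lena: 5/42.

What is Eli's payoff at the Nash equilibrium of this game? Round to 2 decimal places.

For player j, contributing a unit is worthwhile iff 6.3 × (j's share) ≥ 1, i.e. iff j's share is at least 0.1587.
Chen and Gita clear that bar, contributing 23 each; the remaining 6 contribute 0. Total contributed: 46.
Eli keeps 23 and receives 6.3 × 46 × 4/42 = 27.60 from the habitat fund, for a payoff of 50.60.

50.60 dollars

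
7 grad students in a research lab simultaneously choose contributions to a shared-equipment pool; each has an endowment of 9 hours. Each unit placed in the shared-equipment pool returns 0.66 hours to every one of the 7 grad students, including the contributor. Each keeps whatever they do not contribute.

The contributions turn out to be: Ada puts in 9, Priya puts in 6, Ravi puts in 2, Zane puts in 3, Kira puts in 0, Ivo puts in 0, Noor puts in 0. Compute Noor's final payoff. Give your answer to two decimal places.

Total contributed: 9 + 6 + 2 + 3 + 0 + 0 + 0 = 20.
Each receives 0.66 × 20 = 13.20 from the shared-equipment pool.
Noor keeps 9 − 0 = 9, so Noor's payoff is 9 + 13.20 = 22.20.

22.20 hours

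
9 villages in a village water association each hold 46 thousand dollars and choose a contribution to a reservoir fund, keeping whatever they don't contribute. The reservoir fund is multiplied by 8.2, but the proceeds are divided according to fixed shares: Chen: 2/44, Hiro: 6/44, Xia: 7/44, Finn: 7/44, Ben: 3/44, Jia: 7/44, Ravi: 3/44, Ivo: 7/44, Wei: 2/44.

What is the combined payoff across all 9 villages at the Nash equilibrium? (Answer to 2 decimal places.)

A player with share s gets back 8.2·s per unit contributed, so full contribution is dominant for anyone with s > 1/8.2 = 0.1220 and zero contribution is dominant for anyone below.
Hiro, Xia, Finn, Jia and Ivo clear that bar, contributing 46 each; the remaining 4 contribute 0. Total contributed: 230.
The reservoir fund pays out 8.2 × 230 = 1886.00 in total (split across the unequal shares, but the aggregate is all that matters for the group sum).
The 4 free-riders keep 46 each, adding 184. Group total = 184 + 1886.00 = 2070.00.

2070.00 thousand dollars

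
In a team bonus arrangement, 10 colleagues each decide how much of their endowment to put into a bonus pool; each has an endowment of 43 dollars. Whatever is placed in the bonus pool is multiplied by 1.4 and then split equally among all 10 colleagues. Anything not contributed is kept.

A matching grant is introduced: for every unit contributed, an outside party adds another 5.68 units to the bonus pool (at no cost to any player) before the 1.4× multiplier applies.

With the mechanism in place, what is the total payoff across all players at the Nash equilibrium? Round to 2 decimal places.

430.00 dollars

Even with the mechanism, each unit contributed returns only 1.4 × 6.68 / 10 = 0.9352 per unit of net cost, so contributing nothing is still dominant.
Everyone keeps their endowment and the group total is 10 × 43 = 430.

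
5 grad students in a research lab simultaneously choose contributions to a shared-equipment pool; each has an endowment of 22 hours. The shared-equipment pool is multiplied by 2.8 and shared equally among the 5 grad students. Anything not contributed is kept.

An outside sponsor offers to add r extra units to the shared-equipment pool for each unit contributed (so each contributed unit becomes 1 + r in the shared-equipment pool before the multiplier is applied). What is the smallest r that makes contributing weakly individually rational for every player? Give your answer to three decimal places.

0.786

With matching at rate r, one contributed unit becomes (1 + r) in the shared-equipment pool and returns 2.8 × (1 + r) / 5 to the contributor.
Setting this equal to 1: 1 + r = 5/2.8 = 1.7857.
So the minimum matching rate is r = 1.7857 − 1 = 0.786.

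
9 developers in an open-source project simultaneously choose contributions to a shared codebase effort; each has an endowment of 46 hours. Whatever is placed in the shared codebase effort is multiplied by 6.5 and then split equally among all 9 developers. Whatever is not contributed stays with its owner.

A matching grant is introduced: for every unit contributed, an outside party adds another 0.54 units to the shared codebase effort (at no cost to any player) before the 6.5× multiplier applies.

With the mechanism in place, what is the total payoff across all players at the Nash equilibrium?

4144.14 hours

With the mechanism, a contributed unit returns 6.5 × 1.54 / 9 = 1.1122 per unit of net cost to the contributor — now above 1 — so contributing fully is weakly dominant for every player.
At the Nash equilibrium everyone contributes 46. Group total payoff = 6.5 × 1.54 × 414 = 4144.14.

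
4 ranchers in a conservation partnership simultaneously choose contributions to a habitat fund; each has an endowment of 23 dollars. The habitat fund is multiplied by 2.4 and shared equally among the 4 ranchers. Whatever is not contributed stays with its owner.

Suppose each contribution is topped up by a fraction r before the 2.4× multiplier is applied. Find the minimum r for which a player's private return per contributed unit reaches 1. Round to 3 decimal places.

0.667

With matching at rate r, one contributed unit becomes (1 + r) in the habitat fund and returns 2.4 × (1 + r) / 4 to the contributor.
Setting this equal to 1: 1 + r = 4/2.4 = 1.6667.
So the minimum matching rate is r = 1.6667 − 1 = 0.667.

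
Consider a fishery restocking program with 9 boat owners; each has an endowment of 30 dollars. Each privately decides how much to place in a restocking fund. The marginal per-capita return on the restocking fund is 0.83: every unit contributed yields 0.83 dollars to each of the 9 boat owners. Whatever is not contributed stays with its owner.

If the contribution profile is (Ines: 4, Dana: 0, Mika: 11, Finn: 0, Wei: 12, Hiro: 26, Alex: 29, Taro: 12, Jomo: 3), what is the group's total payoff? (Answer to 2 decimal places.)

Total contributed: 4 + 0 + 11 + 0 + 12 + 26 + 29 + 12 + 3 = 97; total kept: 9 × 30 − 97 = 173.
The restocking fund pays out 0.83 × 9 × 97 = 724.59 in aggregate.
Group total = 173 + 724.59 = 897.59.

897.59 dollars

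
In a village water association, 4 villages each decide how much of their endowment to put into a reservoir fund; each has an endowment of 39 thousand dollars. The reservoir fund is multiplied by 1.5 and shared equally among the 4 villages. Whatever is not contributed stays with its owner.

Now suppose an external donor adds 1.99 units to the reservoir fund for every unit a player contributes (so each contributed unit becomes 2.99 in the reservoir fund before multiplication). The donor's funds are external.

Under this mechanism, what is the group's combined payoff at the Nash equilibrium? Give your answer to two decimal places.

With the mechanism, a contributed unit returns 1.5 × 2.99 / 4 = 1.1213 per unit of net cost to the contributor — now above 1 — so contributing fully is weakly dominant for every player.
So the Nash equilibrium is full contribution by all 4; the group earns 1.5 × 2.99 × 156 = 699.66.

699.66 thousand dollars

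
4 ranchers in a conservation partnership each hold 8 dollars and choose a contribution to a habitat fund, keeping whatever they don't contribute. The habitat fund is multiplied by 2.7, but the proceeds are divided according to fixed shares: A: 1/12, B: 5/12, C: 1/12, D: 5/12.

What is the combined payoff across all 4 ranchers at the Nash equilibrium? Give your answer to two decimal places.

59.20 dollars

A player with share s gets back 2.7·s per unit contributed, so full contribution is dominant for anyone with s > 1/2.7 = 0.3704 and zero contribution is dominant for anyone below.
B and D clear that bar, contributing 8 each; the remaining 2 contribute 0. Total contributed: 16.
The habitat fund pays out 2.7 × 16 = 43.20 in total (split across the unequal shares, but the aggregate is all that matters for the group sum).
The 2 free-riders keep 8 each, adding 16. Group total = 16 + 43.20 = 59.20.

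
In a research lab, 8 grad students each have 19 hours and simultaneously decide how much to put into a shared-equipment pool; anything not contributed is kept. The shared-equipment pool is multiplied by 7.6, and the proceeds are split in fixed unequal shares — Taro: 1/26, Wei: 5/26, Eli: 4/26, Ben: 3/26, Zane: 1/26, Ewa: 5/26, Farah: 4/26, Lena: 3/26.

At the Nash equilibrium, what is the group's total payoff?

653.60 hours

A player with share s gets back 7.6·s per unit contributed, so full contribution is dominant for anyone with s > 1/7.6 = 0.1316 and zero contribution is dominant for anyone below.
Wei, Eli, Ewa and Farah are above the threshold, contributing 19 each; the remaining 4 contribute 0. Total contributed: 76.
The shared-equipment pool pays out 7.6 × 76 = 577.60 in total (split across the unequal shares, but the aggregate is all that matters for the group sum).
The 4 free-riders keep 19 each, adding 76. Group total = 76 + 577.60 = 653.60.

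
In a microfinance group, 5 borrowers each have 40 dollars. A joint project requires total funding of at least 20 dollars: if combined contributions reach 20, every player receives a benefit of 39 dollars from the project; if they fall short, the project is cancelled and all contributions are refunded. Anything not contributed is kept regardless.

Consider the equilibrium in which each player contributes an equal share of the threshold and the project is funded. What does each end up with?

Equal share of the threshold: 20/5 = 4.
At this profile no one gains by cutting their contribution: any cut drops the total below 20, the project is cancelled, contributions are refunded, and the deviator ends with 40, which is less than 40 − 4 + 39 = 75. Contributing more than 4 just wastes the excess. So contributing exactly 4 is a best response.
Each player's payoff: 40 − 4 + 39 = 75.

75 dollars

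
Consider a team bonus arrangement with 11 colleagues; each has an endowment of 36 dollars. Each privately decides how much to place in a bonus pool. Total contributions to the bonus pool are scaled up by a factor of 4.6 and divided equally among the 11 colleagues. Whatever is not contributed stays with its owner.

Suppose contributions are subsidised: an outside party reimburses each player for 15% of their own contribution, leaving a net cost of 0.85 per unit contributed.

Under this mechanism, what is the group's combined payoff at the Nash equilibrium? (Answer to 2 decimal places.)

396.00 dollars

With the mechanism, a contributed unit returns (4.6/11) / 0.85 = 0.4920 per unit of net cost — still below 1 — so contributing 0 remains dominant for every player.
At the Nash equilibrium no one contributes; group total payoff = 11 × 36 = 396.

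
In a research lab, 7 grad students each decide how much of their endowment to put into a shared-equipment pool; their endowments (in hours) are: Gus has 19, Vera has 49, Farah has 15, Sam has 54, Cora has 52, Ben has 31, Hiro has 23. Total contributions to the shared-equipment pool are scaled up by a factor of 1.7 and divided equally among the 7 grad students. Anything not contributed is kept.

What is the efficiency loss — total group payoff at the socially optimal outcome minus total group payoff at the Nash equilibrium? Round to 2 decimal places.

The private return per contributed unit is 1.7/7 = 0.2429 < 1 for every player regardless of endowment, so the Nash equilibrium is zero contribution and the group total is Σ E_j = 19 + 49 + 15 + 54 + 52 + 31 + 23 = 243.
Each contributed unit returns 1.700 to the group, so the social optimum is full contribution by everyone: group total = 1.700 × 243 = 413.10.
Efficiency loss = (1.700 − 1) × 243 = 170.10.

170.10 hours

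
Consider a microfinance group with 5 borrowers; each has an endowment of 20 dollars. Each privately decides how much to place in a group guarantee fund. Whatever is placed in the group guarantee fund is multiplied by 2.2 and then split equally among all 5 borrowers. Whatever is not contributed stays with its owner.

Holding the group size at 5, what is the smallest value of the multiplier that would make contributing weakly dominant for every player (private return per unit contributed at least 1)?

5

A contributed unit returns (multiplier)/5 to its contributor.
This reaches 1 exactly when the multiplier is 5.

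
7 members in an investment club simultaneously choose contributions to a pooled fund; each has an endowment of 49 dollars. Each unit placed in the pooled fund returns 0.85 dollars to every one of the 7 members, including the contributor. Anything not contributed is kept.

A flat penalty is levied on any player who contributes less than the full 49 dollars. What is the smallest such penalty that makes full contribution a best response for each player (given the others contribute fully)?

7.35 dollars

Given the others contribute fully, the best deviation is to contribute 0 (any partial contribution still incurs the fine and gives up units whose private return 0.85 is below 1).
Deviating from 49 to 0 saves 49 dollars but forfeits the deviator's share of the drop in the pooled fund: 0.85 × 49 = 41.65.
So the deviation gain is 49 − 41.65 = 7.35, and the fine must be at least 7.35 dollars to wipe it out.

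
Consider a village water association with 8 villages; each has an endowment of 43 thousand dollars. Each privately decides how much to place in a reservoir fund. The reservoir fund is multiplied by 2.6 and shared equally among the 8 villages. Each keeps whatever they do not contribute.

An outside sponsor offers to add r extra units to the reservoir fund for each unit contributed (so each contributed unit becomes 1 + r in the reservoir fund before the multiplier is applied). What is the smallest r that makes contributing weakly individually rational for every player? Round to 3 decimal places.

2.077

With matching at rate r, one contributed unit becomes (1 + r) in the reservoir fund and returns 2.6 × (1 + r) / 8 to the contributor.
Setting this equal to 1: 1 + r = 8/2.6 = 3.0769.
So the minimum matching rate is r = 3.0769 − 1 = 2.077.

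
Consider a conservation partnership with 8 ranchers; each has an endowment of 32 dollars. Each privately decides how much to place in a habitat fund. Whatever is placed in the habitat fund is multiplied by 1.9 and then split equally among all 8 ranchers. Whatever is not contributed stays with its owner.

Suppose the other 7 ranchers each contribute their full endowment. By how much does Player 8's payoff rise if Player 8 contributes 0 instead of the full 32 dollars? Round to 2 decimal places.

24.40 dollars

Switching from a contribution of 32 to 0 lets Player 8 keep an extra 32 dollars, but lowers the habitat fund by 32, which costs Player 8 their own share of that drop: 1.9/8 × 32 = 7.60.
Net gain = 32 − 7.60 = 24.40. The private return per contributed unit (0.2375) is below 1, so free-riding is indeed the best response regardless of what the others do.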